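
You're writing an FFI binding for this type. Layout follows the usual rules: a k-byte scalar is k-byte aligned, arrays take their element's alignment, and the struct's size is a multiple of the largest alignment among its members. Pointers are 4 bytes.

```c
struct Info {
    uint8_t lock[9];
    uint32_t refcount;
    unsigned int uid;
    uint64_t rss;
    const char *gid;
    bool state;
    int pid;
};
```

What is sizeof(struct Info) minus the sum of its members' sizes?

14

@0: lock [9B, align 1] → 9
+3 pad (align 4)
@12: refcount [4B, align 4] → 16
@16: uid [4B, align 4] → 20
+4 pad (align 8)
@24: rss [8B, align 8] → 32
@32: gid [4B, align 4] → 36
@36: state [1B, align 1] → 37
+3 pad (align 4)
@40: pid [4B, align 4] → 44
+4 tail pad (align 8)
size 48, align 8
data bytes 34, size 48 → padding 14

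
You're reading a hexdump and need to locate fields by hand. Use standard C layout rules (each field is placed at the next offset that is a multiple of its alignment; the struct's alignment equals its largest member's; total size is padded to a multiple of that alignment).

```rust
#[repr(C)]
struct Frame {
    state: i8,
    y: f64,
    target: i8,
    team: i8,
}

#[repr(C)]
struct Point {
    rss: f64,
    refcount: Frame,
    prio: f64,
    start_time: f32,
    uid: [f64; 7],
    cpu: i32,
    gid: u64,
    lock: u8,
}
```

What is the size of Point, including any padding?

Frame: @0: state [1B, align 1] → 1; +7 pad (align 8); @8: y [8B, align 8] → 16; @16: target [1B, align 1] → 17; @17: team [1B, align 1] → 18; +6 tail pad (align 8); size 24, align 8
@0: rss [8B, align 8] → 8
@8: refcount [24B, align 8] → 32
@32: prio [8B, align 8] → 40
@40: start_time [4B, align 4] → 44
+4 pad (align 8)
@48: uid [56B, align 8] → 104
@104: cpu [4B, align 4] → 108
+4 pad (align 8)
@112: gid [8B, align 8] → 120
@120: lock [1B, align 1] → 121
+7 tail pad (align 8)
size 128, align 8

128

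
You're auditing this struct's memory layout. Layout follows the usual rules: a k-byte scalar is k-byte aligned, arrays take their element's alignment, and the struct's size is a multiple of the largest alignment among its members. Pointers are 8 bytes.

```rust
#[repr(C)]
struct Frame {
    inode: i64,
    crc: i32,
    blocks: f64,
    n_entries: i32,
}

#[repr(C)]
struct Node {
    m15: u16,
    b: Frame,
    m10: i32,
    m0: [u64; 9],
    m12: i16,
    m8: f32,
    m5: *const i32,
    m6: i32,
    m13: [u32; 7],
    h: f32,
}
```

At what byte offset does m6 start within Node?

Frame: @0: inode [8B, align 8] → 8; @8: crc [4B, align 4] → 12; +4 pad (align 8); @16: blocks [8B, align 8] → 24; @24: n_entries [4B, align 4] → 28; +4 tail pad (align 8); size 32, align 8
@0: m15 [2B, align 2] → 2
+6 pad (align 8)
@8: b [32B, align 8] → 40
@40: m10 [4B, align 4] → 44
+4 pad (align 8)
@48: m0 [72B, align 8] → 120
@120: m12 [2B, align 2] → 122
+2 pad (align 4)
@124: m8 [4B, align 4] → 128
@128: m5 [8B, align 8] → 136
@136: m6 [4B, align 4] → 140

136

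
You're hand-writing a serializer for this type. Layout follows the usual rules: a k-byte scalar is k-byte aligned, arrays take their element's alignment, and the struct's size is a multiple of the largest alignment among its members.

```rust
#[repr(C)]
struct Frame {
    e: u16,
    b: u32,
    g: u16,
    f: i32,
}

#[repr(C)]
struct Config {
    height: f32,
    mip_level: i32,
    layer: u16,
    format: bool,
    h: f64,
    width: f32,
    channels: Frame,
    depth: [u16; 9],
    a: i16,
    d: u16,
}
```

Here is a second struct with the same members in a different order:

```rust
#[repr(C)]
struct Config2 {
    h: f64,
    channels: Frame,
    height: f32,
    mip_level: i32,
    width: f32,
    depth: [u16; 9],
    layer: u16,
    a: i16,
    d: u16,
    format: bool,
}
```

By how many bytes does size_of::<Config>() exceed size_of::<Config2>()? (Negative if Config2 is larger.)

Frame: @0: e [2B, align 2] → 2; +2 pad (align 4); @4: b [4B, align 4] → 8; @8: g [2B, align 2] → 10; +2 pad (align 4); @12: f [4B, align 4] → 16; size 16, align 4
@0: height [4B, align 4] → 4
@4: mip_level [4B, align 4] → 8
@8: layer [2B, align 2] → 10
@10: format [1B, align 1] → 11
+5 pad (align 8)
@16: h [8B, align 8] → 24
@24: width [4B, align 4] → 28
@28: channels [16B, align 4] → 44
@44: depth [18B, align 2] → 62
@62: a [2B, align 2] → 64
@64: d [2B, align 2] → 66
+6 tail pad (align 8)
size 72, align 8
— Config2 —
@0: h [8B, align 8] → 8
@8: channels [16B, align 4] → 24
@24: height [4B, align 4] → 28
@28: mip_level [4B, align 4] → 32
@32: width [4B, align 4] → 36
@36: depth [18B, align 2] → 54
@54: layer [2B, align 2] → 56
@56: a [2B, align 2] → 58
@58: d [2B, align 2] → 60
@60: format [1B, align 1] → 61
+3 tail pad (align 8)
size 64, align 8
72 − 64 = 8

8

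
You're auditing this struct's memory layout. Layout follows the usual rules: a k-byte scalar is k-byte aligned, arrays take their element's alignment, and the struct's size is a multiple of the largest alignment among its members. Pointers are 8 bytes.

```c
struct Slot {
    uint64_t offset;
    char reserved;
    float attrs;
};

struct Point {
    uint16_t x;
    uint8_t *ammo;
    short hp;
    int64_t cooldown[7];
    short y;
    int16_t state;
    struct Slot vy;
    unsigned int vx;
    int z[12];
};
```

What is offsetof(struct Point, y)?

80

Slot: offset at 0 (size 8, align 8) → ends 8; reserved at 8 (size 1, align 1) → ends 9; pad 3 to align 4 for attrs; attrs at 12 (size 4, align 4) → ends 16; total 16 bytes, alignment 8
x at 0 (size 2, align 2) → ends 2
pad 6 to align 8 for ammo
ammo at 8 (size 8, align 8) → ends 16
hp at 16 (size 2, align 2) → ends 18
pad 6 to align 8 for cooldown
cooldown at 24 (size 56, align 8) → ends 80
y at 80 (size 2, align 2) → ends 82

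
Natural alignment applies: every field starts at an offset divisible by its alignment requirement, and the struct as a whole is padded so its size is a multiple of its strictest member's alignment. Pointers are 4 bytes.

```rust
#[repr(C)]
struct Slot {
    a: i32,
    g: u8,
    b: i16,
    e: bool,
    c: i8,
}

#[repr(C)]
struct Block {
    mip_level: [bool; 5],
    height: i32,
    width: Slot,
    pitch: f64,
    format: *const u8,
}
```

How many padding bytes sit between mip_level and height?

3

Slot: @0: a [4B, align 4] → 4; @4: g [1B, align 1] → 5; +1 pad (align 2); @6: b [2B, align 2] → 8; @8: e [1B, align 1] → 9; @9: c [1B, align 1] → 10; +2 tail pad (align 4); size 12, align 4
@0: mip_level [5B, align 1] → 5
+3 pad (align 4)
@8: height [4B, align 4] → 12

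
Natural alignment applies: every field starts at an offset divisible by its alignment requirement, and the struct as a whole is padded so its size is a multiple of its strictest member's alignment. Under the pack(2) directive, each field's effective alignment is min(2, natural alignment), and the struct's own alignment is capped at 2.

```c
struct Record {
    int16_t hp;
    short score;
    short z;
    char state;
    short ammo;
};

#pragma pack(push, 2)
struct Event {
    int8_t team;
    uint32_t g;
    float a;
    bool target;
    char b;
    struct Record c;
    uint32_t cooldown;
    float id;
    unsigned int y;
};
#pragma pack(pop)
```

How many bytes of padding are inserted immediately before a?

Record: hp at 0 (size 2, align 2) → ends 2; score at 2 (size 2, align 2) → ends 4; z at 4 (size 2, align 2) → ends 6; state at 6 (size 1, align 1) → ends 7; pad 1 to align 2 for ammo; ammo at 8 (size 2, align 2) → ends 10; total 10 bytes, alignment 2
team at 0 (size 1, align 1) → ends 1
pad 1 to align 2 for g
g at 2 (size 4, align 2) → ends 6
a at 6 (size 4, align 2) → ends 10

0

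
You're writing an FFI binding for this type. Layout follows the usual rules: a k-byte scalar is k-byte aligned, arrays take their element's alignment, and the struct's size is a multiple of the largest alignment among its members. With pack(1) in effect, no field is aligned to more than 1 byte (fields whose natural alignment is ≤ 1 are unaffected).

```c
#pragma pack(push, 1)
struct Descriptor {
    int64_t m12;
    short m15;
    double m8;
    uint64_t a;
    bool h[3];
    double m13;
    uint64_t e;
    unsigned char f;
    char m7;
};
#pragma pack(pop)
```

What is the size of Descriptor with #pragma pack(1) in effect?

0..8  m12  (8B, 1-aligned)
8..10  m15  (2B, 1-aligned)
10..18  m8  (8B, 1-aligned)
18..26  a  (8B, 1-aligned)
26..29  h  (3B, 1-aligned)
29..37  m13  (8B, 1-aligned)
37..45  e  (8B, 1-aligned)
45..46  f  (1B, 1-aligned)
46..47  m7  (1B, 1-aligned)
sizeof = 47, alignof = 1

47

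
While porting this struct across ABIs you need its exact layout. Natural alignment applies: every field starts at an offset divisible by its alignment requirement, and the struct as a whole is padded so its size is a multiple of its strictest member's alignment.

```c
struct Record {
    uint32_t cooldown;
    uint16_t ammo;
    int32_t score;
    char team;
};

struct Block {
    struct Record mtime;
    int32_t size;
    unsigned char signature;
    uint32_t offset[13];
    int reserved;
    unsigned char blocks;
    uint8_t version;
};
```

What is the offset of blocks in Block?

Record: 0..4  cooldown  (4B, 4-aligned); 4..6  ammo  (2B, 2-aligned); 6..8  -- padding (2B); 8..12  score  (4B, 4-aligned); 12..13  team  (1B, 1-aligned); 13..16  -- tail padding (3B); sizeof = 16, alignof = 4
0..16  mtime  (16B, 4-aligned)
16..20  size  (4B, 4-aligned)
20..21  signature  (1B, 1-aligned)
21..24  -- padding (3B)
24..76  offset  (52B, 4-aligned)
76..80  reserved  (4B, 4-aligned)
80..81  blocks  (1B, 1-aligned)

80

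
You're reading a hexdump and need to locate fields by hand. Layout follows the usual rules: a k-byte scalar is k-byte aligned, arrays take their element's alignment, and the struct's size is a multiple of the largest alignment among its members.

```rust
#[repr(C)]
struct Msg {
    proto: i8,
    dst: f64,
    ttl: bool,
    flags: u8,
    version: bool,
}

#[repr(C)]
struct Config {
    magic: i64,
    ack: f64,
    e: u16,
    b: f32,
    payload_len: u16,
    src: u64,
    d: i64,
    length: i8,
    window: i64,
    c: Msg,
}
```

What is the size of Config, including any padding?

Msg: proto at 0 (size 1, align 1) → ends 1; pad 7 to align 8 for dst; dst at 8 (size 8, align 8) → ends 16; ttl at 16 (size 1, align 1) → ends 17; flags at 17 (size 1, align 1) → ends 18; version at 18 (size 1, align 1) → ends 19; tail pad 5 to reach multiple of 8; total 24 bytes, alignment 8
magic at 0 (size 8, align 8) → ends 8
ack at 8 (size 8, align 8) → ends 16
e at 16 (size 2, align 2) → ends 18
pad 2 to align 4 for b
b at 20 (size 4, align 4) → ends 24
payload_len at 24 (size 2, align 2) → ends 26
pad 6 to align 8 for src
src at 32 (size 8, align 8) → ends 40
d at 40 (size 8, align 8) → ends 48
length at 48 (size 1, align 1) → ends 49
pad 7 to align 8 for window
window at 56 (size 8, align 8) → ends 64
c at 64 (size 24, align 8) → ends 88
total 88 bytes, alignment 8

88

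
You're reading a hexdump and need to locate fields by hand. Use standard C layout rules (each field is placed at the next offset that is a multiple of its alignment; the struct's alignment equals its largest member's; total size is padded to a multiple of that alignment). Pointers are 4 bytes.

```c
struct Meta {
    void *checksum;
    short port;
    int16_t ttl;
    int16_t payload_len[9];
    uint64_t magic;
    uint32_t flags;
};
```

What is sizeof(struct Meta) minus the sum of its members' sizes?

10

0..4  checksum  (4B, 4-aligned)
4..6  port  (2B, 2-aligned)
6..8  ttl  (2B, 2-aligned)
8..26  payload_len  (18B, 2-aligned)
26..32  -- padding (6B)
32..40  magic  (8B, 8-aligned)
40..44  flags  (4B, 4-aligned)
44..48  -- tail padding (4B)
sizeof = 48, alignof = 8
data bytes 38, size 48 → padding 10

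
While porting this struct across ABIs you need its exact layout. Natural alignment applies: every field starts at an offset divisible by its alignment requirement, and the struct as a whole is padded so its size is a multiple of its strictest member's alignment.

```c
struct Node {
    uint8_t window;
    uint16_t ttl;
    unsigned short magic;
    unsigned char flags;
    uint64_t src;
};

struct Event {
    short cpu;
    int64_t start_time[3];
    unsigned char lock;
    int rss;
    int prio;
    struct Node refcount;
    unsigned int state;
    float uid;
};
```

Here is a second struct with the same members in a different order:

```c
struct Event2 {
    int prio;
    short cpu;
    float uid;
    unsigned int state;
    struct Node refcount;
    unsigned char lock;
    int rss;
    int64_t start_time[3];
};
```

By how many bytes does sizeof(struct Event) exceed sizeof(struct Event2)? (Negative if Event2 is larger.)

Node: 0..1  window  (1B, 1-aligned); 1..2  -- padding (1B); 2..4  ttl  (2B, 2-aligned); 4..6  magic  (2B, 2-aligned); 6..7  flags  (1B, 1-aligned); 7..8  -- padding (1B); 8..16  src  (8B, 8-aligned); sizeof = 16, alignof = 8
0..2  cpu  (2B, 2-aligned)
2..8  -- padding (6B)
8..32  start_time  (24B, 8-aligned)
32..33  lock  (1B, 1-aligned)
33..36  -- padding (3B)
36..40  rss  (4B, 4-aligned)
40..44  prio  (4B, 4-aligned)
44..48  -- padding (4B)
48..64  refcount  (16B, 8-aligned)
64..68  state  (4B, 4-aligned)
68..72  uid  (4B, 4-aligned)
sizeof = 72, alignof = 8
— Event2 —
0..4  prio  (4B, 4-aligned)
4..6  cpu  (2B, 2-aligned)
6..8  -- padding (2B)
8..12  uid  (4B, 4-aligned)
12..16  state  (4B, 4-aligned)
16..32  refcount  (16B, 8-aligned)
32..33  lock  (1B, 1-aligned)
33..36  -- padding (3B)
36..40  rss  (4B, 4-aligned)
40..64  start_time  (24B, 8-aligned)
sizeof = 64, alignof = 8
72 − 64 = 8

8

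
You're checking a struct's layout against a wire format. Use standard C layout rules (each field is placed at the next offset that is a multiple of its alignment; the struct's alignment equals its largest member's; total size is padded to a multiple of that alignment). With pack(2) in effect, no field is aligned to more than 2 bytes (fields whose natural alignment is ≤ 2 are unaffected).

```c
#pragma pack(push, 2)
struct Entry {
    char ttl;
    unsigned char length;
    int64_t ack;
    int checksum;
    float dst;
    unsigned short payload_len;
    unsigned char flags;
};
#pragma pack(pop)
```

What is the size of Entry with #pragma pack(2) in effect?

ttl at 0 (size 1, align 1) → ends 1
length at 1 (size 1, align 1) → ends 2
ack at 2 (size 8, align 2) → ends 10
checksum at 10 (size 4, align 2) → ends 14
dst at 14 (size 4, align 2) → ends 18
payload_len at 18 (size 2, align 2) → ends 20
flags at 20 (size 1, align 1) → ends 21
tail pad 1 to reach multiple of 2
total 22 bytes, alignment 2

22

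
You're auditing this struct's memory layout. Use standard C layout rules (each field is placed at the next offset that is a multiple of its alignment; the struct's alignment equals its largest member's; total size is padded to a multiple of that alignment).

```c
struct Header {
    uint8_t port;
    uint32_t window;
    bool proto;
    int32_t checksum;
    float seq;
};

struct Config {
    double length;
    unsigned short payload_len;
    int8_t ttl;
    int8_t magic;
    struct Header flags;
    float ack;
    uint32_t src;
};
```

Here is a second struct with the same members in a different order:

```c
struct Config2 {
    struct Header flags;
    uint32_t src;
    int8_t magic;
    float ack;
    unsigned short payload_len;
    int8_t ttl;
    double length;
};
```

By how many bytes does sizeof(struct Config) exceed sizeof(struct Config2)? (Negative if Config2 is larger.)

-8

Header: 0..1  port  (1B, 1-aligned); 1..4  -- padding (3B); 4..8  window  (4B, 4-aligned); 8..9  proto  (1B, 1-aligned); 9..12  -- padding (3B); 12..16  checksum  (4B, 4-aligned); 16..20  seq  (4B, 4-aligned); sizeof = 20, alignof = 4
0..8  length  (8B, 8-aligned)
8..10  payload_len  (2B, 2-aligned)
10..11  ttl  (1B, 1-aligned)
11..12  magic  (1B, 1-aligned)
12..32  flags  (20B, 4-aligned)
32..36  ack  (4B, 4-aligned)
36..40  src  (4B, 4-aligned)
sizeof = 40, alignof = 8
— Config2 —
0..20  flags  (20B, 4-aligned)
20..24  src  (4B, 4-aligned)
24..25  magic  (1B, 1-aligned)
25..28  -- padding (3B)
28..32  ack  (4B, 4-aligned)
32..34  payload_len  (2B, 2-aligned)
34..35  ttl  (1B, 1-aligned)
35..40  -- padding (5B)
40..48  length  (8B, 8-aligned)
sizeof = 48, alignof = 8
40 − 48 = -8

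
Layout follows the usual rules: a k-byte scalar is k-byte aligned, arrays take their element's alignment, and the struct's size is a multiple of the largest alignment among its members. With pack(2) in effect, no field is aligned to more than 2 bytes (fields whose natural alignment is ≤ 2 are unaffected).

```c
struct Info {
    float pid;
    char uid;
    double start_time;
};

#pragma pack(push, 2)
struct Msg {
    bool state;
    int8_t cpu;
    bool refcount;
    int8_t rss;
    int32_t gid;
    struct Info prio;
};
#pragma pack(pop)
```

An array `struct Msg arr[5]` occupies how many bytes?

Info: pid at 0 (size 4, align 4) → ends 4; uid at 4 (size 1, align 1) → ends 5; pad 3 to align 8 for start_time; start_time at 8 (size 8, align 8) → ends 16; total 16 bytes, alignment 8
state at 0 (size 1, align 1) → ends 1
cpu at 1 (size 1, align 1) → ends 2
refcount at 2 (size 1, align 1) → ends 3
rss at 3 (size 1, align 1) → ends 4
gid at 4 (size 4, align 2) → ends 8
prio at 8 (size 16, align 2) → ends 24
total 24 bytes, alignment 2
array of 5: 5 × 24 = 120

120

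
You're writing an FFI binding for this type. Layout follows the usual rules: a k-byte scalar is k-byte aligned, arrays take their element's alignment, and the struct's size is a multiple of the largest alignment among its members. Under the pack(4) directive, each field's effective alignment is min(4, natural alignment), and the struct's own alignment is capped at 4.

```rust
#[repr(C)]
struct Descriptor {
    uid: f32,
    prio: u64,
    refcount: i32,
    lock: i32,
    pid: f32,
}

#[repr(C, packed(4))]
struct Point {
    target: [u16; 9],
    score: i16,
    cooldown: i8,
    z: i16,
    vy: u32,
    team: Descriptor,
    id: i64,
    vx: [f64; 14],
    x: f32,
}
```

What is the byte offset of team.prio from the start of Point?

Descriptor: @0: uid [4B, align 4] → 4; +4 pad (align 8); @8: prio [8B, align 8] → 16; @16: refcount [4B, align 4] → 20; @20: lock [4B, align 4] → 24; @24: pid [4B, align 4] → 28; +4 tail pad (align 8); size 32, align 8
@0: target [18B, align 2] → 18
@18: score [2B, align 2] → 20
@20: cooldown [1B, align 1] → 21
+1 pad (align 2)
@22: z [2B, align 2] → 24
@24: vy [4B, align 4] → 28
@28: team [32B, align 4] → 60
within Descriptor: prio at 8
28 + 8 = 36

36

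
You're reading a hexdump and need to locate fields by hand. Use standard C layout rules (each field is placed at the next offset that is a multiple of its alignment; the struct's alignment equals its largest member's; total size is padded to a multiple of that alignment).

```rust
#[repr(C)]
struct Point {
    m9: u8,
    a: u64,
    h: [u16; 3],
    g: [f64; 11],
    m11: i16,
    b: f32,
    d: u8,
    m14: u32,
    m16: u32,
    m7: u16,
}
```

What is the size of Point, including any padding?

136

0..1  m9  (1B, 1-aligned)
1..8  -- padding (7B)
8..16  a  (8B, 8-aligned)
16..22  h  (6B, 2-aligned)
22..24  -- padding (2B)
24..112  g  (88B, 8-aligned)
112..114  m11  (2B, 2-aligned)
114..116  -- padding (2B)
116..120  b  (4B, 4-aligned)
120..121  d  (1B, 1-aligned)
121..124  -- padding (3B)
124..128  m14  (4B, 4-aligned)
128..132  m16  (4B, 4-aligned)
132..134  m7  (2B, 2-aligned)
134..136  -- tail padding (2B)
sizeof = 136, alignof = 8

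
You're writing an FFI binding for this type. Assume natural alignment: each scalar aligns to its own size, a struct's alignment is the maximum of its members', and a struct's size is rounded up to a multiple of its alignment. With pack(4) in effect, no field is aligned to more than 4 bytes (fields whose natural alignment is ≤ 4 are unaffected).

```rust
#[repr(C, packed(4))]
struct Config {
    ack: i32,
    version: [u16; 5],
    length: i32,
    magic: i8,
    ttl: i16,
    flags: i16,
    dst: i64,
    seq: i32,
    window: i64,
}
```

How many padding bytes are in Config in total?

5

0..4  ack  (4B, 4-aligned)
4..14  version  (10B, 2-aligned)
14..16  -- padding (2B)
16..20  length  (4B, 4-aligned)
20..21  magic  (1B, 1-aligned)
21..22  -- padding (1B)
22..24  ttl  (2B, 2-aligned)
24..26  flags  (2B, 2-aligned)
26..28  -- padding (2B)
28..36  dst  (8B, 4-aligned)
36..40  seq  (4B, 4-aligned)
40..48  window  (8B, 4-aligned)
sizeof = 48, alignof = 4
data bytes 43, size 48 → padding 5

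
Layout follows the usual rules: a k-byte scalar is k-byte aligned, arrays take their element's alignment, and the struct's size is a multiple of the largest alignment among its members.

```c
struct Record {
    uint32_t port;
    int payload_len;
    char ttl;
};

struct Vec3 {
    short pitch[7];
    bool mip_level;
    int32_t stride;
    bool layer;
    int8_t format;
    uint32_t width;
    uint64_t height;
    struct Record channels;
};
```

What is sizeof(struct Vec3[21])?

1176

Record: 0..4  port  (4B, 4-aligned); 4..8  payload_len  (4B, 4-aligned); 8..9  ttl  (1B, 1-aligned); 9..12  -- tail padding (3B); sizeof = 12, alignof = 4
0..14  pitch  (14B, 2-aligned)
14..15  mip_level  (1B, 1-aligned)
15..16  -- padding (1B)
16..20  stride  (4B, 4-aligned)
20..21  layer  (1B, 1-aligned)
21..22  format  (1B, 1-aligned)
22..24  -- padding (2B)
24..28  width  (4B, 4-aligned)
28..32  -- padding (4B)
32..40  height  (8B, 8-aligned)
40..52  channels  (12B, 4-aligned)
52..56  -- tail padding (4B)
sizeof = 56, alignof = 8
array of 21: 21 × 56 = 1176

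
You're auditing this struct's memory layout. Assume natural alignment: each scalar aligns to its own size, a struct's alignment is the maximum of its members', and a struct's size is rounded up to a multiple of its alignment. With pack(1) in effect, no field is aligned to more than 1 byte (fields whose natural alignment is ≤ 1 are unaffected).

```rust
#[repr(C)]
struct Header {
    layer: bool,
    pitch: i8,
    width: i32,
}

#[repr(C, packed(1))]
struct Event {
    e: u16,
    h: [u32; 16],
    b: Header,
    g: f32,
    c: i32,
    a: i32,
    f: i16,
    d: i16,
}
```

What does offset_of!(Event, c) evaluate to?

78

Header: @0: layer [1B, align 1] → 1; @1: pitch [1B, align 1] → 2; +2 pad (align 4); @4: width [4B, align 4] → 8; size 8, align 4
@0: e [2B, align 1] → 2
@2: h [64B, align 1] → 66
@66: b [8B, align 1] → 74
@74: g [4B, align 1] → 78
@78: c [4B, align 1] → 82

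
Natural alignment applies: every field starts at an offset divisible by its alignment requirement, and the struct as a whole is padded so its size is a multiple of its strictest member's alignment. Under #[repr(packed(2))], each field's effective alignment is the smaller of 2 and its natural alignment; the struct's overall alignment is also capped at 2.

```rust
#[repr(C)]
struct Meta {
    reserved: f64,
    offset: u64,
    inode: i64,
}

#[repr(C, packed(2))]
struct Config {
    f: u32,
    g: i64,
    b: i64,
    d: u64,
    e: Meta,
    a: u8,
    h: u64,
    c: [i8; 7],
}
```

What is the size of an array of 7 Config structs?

490

Meta: @0: reserved [8B, align 8] → 8; @8: offset [8B, align 8] → 16; @16: inode [8B, align 8] → 24; size 24, align 8
@0: f [4B, align 2] → 4
@4: g [8B, align 2] → 12
@12: b [8B, align 2] → 20
@20: d [8B, align 2] → 28
@28: e [24B, align 2] → 52
@52: a [1B, align 1] → 53
+1 pad (align 2)
@54: h [8B, align 2] → 62
@62: c [7B, align 1] → 69
+1 tail pad (align 2)
size 70, align 2
array of 7: 7 × 70 = 490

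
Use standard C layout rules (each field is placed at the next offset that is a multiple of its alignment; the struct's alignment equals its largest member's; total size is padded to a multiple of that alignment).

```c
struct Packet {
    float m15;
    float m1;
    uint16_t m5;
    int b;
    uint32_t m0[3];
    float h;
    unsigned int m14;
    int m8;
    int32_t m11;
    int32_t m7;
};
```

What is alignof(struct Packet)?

4

member alignments: m15=4, m1=4, m5=2, b=4, m0=4, h=4, m14=4, m8=4, m11=4, m7=4
max = 4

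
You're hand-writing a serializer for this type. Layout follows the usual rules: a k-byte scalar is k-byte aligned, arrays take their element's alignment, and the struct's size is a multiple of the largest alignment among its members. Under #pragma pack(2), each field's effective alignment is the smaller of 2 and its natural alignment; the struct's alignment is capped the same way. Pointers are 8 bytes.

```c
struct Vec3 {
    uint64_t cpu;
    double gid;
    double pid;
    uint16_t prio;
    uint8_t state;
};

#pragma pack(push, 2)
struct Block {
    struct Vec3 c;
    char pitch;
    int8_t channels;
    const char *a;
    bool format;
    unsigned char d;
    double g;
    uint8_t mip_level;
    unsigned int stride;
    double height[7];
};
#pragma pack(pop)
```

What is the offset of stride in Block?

54

Vec3: cpu at 0 (size 8, align 8) → ends 8; gid at 8 (size 8, align 8) → ends 16; pid at 16 (size 8, align 8) → ends 24; prio at 24 (size 2, align 2) → ends 26; state at 26 (size 1, align 1) → ends 27; tail pad 5 to reach multiple of 8; total 32 bytes, alignment 8
c at 0 (size 32, align 2) → ends 32
pitch at 32 (size 1, align 1) → ends 33
channels at 33 (size 1, align 1) → ends 34
a at 34 (size 8, align 2) → ends 42
format at 42 (size 1, align 1) → ends 43
d at 43 (size 1, align 1) → ends 44
g at 44 (size 8, align 2) → ends 52
mip_level at 52 (size 1, align 1) → ends 53
pad 1 to align 2 for stride
stride at 54 (size 4, align 2) → ends 58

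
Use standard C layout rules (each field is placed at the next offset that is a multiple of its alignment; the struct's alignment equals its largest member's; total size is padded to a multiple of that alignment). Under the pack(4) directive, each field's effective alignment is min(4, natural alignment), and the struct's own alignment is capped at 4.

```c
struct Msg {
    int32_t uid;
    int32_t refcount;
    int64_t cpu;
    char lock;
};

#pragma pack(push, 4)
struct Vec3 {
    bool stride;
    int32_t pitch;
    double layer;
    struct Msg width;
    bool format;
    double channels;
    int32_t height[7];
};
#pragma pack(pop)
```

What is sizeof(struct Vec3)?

Msg: uid at 0 (size 4, align 4) → ends 4; refcount at 4 (size 4, align 4) → ends 8; cpu at 8 (size 8, align 8) → ends 16; lock at 16 (size 1, align 1) → ends 17; tail pad 7 to reach multiple of 8; total 24 bytes, alignment 8
stride at 0 (size 1, align 1) → ends 1
pad 3 to align 4 for pitch
pitch at 4 (size 4, align 4) → ends 8
layer at 8 (size 8, align 4) → ends 16
width at 16 (size 24, align 4) → ends 40
format at 40 (size 1, align 1) → ends 41
pad 3 to align 4 for channels
channels at 44 (size 8, align 4) → ends 52
height at 52 (size 28, align 4) → ends 80
total 80 bytes, alignment 4

80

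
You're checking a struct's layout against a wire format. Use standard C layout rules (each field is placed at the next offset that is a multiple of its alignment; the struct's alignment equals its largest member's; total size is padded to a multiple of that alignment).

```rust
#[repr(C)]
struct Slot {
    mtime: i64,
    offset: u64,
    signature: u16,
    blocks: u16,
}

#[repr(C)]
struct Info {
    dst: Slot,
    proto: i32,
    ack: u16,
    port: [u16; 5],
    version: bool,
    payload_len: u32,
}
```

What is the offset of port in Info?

Slot: 0..8  mtime  (8B, 8-aligned); 8..16  offset  (8B, 8-aligned); 16..18  signature  (2B, 2-aligned); 18..20  blocks  (2B, 2-aligned); 20..24  -- tail padding (4B); sizeof = 24, alignof = 8
0..24  dst  (24B, 8-aligned)
24..28  proto  (4B, 4-aligned)
28..30  ack  (2B, 2-aligned)
30..40  port  (10B, 2-aligned)

30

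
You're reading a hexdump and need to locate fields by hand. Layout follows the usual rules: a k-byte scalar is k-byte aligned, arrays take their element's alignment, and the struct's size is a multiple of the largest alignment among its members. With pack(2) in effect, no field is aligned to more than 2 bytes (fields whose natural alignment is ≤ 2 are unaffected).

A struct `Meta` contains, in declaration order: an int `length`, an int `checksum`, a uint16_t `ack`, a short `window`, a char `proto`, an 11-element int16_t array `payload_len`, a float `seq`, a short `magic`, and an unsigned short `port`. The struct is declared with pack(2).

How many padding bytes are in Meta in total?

1

@0: length [4B, align 2] → 4
@4: checksum [4B, align 2] → 8
@8: ack [2B, align 2] → 10
@10: window [2B, align 2] → 12
@12: proto [1B, align 1] → 13
+1 pad (align 2)
@14: payload_len [22B, align 2] → 36
@36: seq [4B, align 2] → 40
@40: magic [2B, align 2] → 42
@42: port [2B, align 2] → 44
size 44, align 2
data bytes 43, size 44 → padding 1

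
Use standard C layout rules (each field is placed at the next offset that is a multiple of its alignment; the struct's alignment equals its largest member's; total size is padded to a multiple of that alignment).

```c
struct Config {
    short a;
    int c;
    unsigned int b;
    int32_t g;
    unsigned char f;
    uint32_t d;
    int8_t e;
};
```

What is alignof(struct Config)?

member alignments: a=2, c=4, b=4, g=4, f=1, d=4, e=1
max = 4

4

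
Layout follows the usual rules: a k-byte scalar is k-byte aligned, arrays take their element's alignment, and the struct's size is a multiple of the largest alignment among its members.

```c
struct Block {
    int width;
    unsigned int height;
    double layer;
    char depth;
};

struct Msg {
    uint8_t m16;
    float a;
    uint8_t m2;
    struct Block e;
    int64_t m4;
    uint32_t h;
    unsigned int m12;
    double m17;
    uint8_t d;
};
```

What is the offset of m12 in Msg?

52

Block: width at 0 (size 4, align 4) → ends 4; height at 4 (size 4, align 4) → ends 8; layer at 8 (size 8, align 8) → ends 16; depth at 16 (size 1, align 1) → ends 17; tail pad 7 to reach multiple of 8; total 24 bytes, alignment 8
m16 at 0 (size 1, align 1) → ends 1
pad 3 to align 4 for a
a at 4 (size 4, align 4) → ends 8
m2 at 8 (size 1, align 1) → ends 9
pad 7 to align 8 for e
e at 16 (size 24, align 8) → ends 40
m4 at 40 (size 8, align 8) → ends 48
h at 48 (size 4, align 4) → ends 52
m12 at 52 (size 4, align 4) → ends 56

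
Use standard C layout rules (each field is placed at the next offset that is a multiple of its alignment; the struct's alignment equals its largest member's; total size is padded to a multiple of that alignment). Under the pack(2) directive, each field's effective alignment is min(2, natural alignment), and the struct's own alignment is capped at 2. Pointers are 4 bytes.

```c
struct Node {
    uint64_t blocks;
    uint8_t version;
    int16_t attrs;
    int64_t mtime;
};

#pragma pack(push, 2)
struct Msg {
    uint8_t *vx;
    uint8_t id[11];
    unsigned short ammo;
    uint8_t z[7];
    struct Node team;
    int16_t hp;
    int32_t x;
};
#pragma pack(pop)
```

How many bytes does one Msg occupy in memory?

Node: blocks at 0 (size 8, align 8) → ends 8; version at 8 (size 1, align 1) → ends 9; pad 1 to align 2 for attrs; attrs at 10 (size 2, align 2) → ends 12; pad 4 to align 8 for mtime; mtime at 16 (size 8, align 8) → ends 24; total 24 bytes, alignment 8
vx at 0 (size 4, align 2) → ends 4
id at 4 (size 11, align 1) → ends 15
pad 1 to align 2 for ammo
ammo at 16 (size 2, align 2) → ends 18
z at 18 (size 7, align 1) → ends 25
pad 1 to align 2 for team
team at 26 (size 24, align 2) → ends 50
hp at 50 (size 2, align 2) → ends 52
x at 52 (size 4, align 2) → ends 56
total 56 bytes, alignment 2

56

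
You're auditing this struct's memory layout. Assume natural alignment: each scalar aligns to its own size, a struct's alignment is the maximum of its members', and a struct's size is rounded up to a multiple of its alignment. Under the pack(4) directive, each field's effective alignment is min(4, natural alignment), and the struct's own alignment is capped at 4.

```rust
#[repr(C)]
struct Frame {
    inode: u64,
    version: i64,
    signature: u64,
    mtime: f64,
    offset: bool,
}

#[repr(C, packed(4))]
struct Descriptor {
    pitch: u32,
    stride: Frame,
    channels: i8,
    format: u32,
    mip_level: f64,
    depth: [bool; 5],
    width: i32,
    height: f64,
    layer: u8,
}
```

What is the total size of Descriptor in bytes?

Frame: @0: inode [8B, align 8] → 8; @8: version [8B, align 8] → 16; @16: signature [8B, align 8] → 24; @24: mtime [8B, align 8] → 32; @32: offset [1B, align 1] → 33; +7 tail pad (align 8); size 40, align 8
@0: pitch [4B, align 4] → 4
@4: stride [40B, align 4] → 44
@44: channels [1B, align 1] → 45
+3 pad (align 4)
@48: format [4B, align 4] → 52
@52: mip_level [8B, align 4] → 60
@60: depth [5B, align 1] → 65
+3 pad (align 4)
@68: width [4B, align 4] → 72
@72: height [8B, align 4] → 80
@80: layer [1B, align 1] → 81
+3 tail pad (align 4)
size 84, align 4

84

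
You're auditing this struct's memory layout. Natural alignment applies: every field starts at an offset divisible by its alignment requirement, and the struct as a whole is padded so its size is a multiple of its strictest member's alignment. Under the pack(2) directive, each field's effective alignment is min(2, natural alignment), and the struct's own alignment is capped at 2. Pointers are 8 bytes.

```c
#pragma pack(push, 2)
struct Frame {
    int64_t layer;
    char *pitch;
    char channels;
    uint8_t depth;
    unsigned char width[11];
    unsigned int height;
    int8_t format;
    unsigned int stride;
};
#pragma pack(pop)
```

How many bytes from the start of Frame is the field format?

layer at 0 (size 8, align 2) → ends 8
pitch at 8 (size 8, align 2) → ends 16
channels at 16 (size 1, align 1) → ends 17
depth at 17 (size 1, align 1) → ends 18
width at 18 (size 11, align 1) → ends 29
pad 1 to align 2 for height
height at 30 (size 4, align 2) → ends 34
format at 34 (size 1, align 1) → ends 35

34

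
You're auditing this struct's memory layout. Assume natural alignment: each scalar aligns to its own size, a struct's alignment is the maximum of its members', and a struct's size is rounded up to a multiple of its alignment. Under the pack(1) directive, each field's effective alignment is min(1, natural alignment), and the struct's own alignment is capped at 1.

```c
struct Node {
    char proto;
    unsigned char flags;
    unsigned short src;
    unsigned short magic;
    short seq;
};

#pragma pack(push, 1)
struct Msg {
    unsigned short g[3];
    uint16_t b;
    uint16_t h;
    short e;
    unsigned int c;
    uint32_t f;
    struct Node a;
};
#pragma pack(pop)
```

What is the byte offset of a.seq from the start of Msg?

26

Node: @0: proto [1B, align 1] → 1; @1: flags [1B, align 1] → 2; @2: src [2B, align 2] → 4; @4: magic [2B, align 2] → 6; @6: seq [2B, align 2] → 8; size 8, align 2
@0: g [6B, align 1] → 6
@6: b [2B, align 1] → 8
@8: h [2B, align 1] → 10
@10: e [2B, align 1] → 12
@12: c [4B, align 1] → 16
@16: f [4B, align 1] → 20
@20: a [8B, align 1] → 28
within Node: seq at 6
20 + 6 = 26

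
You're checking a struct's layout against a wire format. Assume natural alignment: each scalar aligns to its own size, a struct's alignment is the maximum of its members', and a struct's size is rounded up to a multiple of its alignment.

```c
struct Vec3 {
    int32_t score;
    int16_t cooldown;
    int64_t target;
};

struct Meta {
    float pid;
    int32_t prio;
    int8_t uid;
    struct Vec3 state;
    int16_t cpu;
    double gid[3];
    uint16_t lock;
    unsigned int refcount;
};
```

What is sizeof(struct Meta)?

72

Vec3: score at 0 (size 4, align 4) → ends 4; cooldown at 4 (size 2, align 2) → ends 6; pad 2 to align 8 for target; target at 8 (size 8, align 8) → ends 16; total 16 bytes, alignment 8
pid at 0 (size 4, align 4) → ends 4
prio at 4 (size 4, align 4) → ends 8
uid at 8 (size 1, align 1) → ends 9
pad 7 to align 8 for state
state at 16 (size 16, align 8) → ends 32
cpu at 32 (size 2, align 2) → ends 34
pad 6 to align 8 for gid
gid at 40 (size 24, align 8) → ends 64
lock at 64 (size 2, align 2) → ends 66
pad 2 to align 4 for refcount
refcount at 68 (size 4, align 4) → ends 72
total 72 bytes, alignment 8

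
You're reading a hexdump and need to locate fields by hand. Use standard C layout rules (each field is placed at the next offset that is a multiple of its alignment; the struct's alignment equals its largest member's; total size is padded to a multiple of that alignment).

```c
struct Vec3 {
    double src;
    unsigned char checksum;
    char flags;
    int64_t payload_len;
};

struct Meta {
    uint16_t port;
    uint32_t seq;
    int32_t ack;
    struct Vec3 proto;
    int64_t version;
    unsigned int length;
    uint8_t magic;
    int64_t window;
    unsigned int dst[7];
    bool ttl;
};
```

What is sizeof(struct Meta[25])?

Vec3: src at 0 (size 8, align 8) → ends 8; checksum at 8 (size 1, align 1) → ends 9; flags at 9 (size 1, align 1) → ends 10; pad 6 to align 8 for payload_len; payload_len at 16 (size 8, align 8) → ends 24; total 24 bytes, alignment 8
port at 0 (size 2, align 2) → ends 2
pad 2 to align 4 for seq
seq at 4 (size 4, align 4) → ends 8
ack at 8 (size 4, align 4) → ends 12
pad 4 to align 8 for proto
proto at 16 (size 24, align 8) → ends 40
version at 40 (size 8, align 8) → ends 48
length at 48 (size 4, align 4) → ends 52
magic at 52 (size 1, align 1) → ends 53
pad 3 to align 8 for window
window at 56 (size 8, align 8) → ends 64
dst at 64 (size 28, align 4) → ends 92
ttl at 92 (size 1, align 1) → ends 93
tail pad 3 to reach multiple of 8
total 96 bytes, alignment 8
array of 25: 25 × 96 = 2400

2400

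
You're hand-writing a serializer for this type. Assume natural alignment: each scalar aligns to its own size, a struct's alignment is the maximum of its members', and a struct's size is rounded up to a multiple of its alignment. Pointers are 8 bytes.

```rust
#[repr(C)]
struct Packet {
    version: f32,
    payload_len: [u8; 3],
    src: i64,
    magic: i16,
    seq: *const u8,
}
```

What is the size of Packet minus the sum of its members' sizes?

@0: version [4B, align 4] → 4
@4: payload_len [3B, align 1] → 7
+1 pad (align 8)
@8: src [8B, align 8] → 16
@16: magic [2B, align 2] → 18
+6 pad (align 8)
@24: seq [8B, align 8] → 32
size 32, align 8
data bytes 25, size 32 → padding 7

7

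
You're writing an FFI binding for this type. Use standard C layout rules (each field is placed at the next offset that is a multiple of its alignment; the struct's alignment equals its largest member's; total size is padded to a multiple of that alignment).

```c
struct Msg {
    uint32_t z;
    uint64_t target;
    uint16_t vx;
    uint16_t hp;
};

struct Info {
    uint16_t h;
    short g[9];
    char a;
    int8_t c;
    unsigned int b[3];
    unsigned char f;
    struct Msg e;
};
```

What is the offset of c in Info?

Msg: z at 0 (size 4, align 4) → ends 4; pad 4 to align 8 for target; target at 8 (size 8, align 8) → ends 16; vx at 16 (size 2, align 2) → ends 18; hp at 18 (size 2, align 2) → ends 20; tail pad 4 to reach multiple of 8; total 24 bytes, alignment 8
h at 0 (size 2, align 2) → ends 2
g at 2 (size 18, align 2) → ends 20
a at 20 (size 1, align 1) → ends 21
c at 21 (size 1, align 1) → ends 22

21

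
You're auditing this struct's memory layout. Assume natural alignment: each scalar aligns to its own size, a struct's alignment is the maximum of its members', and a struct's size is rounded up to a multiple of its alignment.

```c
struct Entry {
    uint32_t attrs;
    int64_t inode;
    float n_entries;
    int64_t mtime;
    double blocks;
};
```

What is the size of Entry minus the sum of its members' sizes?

8

0..4  attrs  (4B, 4-aligned)
4..8  -- padding (4B)
8..16  inode  (8B, 8-aligned)
16..20  n_entries  (4B, 4-aligned)
20..24  -- padding (4B)
24..32  mtime  (8B, 8-aligned)
32..40  blocks  (8B, 8-aligned)
sizeof = 40, alignof = 8
data bytes 32, size 40 → padding 8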